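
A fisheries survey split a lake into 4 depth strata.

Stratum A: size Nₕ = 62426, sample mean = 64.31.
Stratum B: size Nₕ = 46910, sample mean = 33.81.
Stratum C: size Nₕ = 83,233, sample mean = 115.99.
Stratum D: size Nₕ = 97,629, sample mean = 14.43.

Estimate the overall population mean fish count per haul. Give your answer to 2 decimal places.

x̄_st = (Σ Nₕx̄ₕ) / (Σ Nₕ) = (62426·64.31 + 46910·33.81 + 83233·115.99 + 97629·14.43) / 290198
= 16663625.3 / 290198 = 57.4216... → 57.42.

57.42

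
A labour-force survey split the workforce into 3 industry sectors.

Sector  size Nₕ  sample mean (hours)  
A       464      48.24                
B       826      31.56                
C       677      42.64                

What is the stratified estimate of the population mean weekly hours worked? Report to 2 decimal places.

N = 464 + 826 + 677 = 1967.
Overall mean = Σ (Nₕ/N)·x̄ₕ — weight by population share, not a simple average.
Σ Nₕx̄ₕ = 464·48.24 + 826·31.56 + 677·42.64 = 22383.36 + 26068.56 + 28867.28 = 77319.2.
Divide by N: 77319.2 / 1967 = 39.3082... → 39.31.

39.31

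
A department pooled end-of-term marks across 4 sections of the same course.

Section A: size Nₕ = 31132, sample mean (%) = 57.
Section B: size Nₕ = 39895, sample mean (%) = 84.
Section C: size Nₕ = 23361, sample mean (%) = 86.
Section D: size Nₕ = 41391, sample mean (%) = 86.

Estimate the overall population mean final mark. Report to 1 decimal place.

N = 135779; weights Wₕ = Nₕ/N = (0.2293, 0.2938, 0.1721, 0.3048).
x̄_st = Σ Wₕ·x̄ₕ = 0.2293·57 + 0.2938·84 + 0.1721·86 + 0.3048·86 ≈ 78.763...
→ 78.8.

78.8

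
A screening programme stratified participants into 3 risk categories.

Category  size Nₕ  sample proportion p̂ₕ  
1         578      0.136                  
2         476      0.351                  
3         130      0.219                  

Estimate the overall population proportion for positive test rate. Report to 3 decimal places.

N = 578 + 476 + 130 = 1184.
Overall proportion = Σ (Nₕ/N)·p̂ₕ.
Σ Nₕp̂ₕ = 78.608 + 167.076 + 28.47 = 274.154.
274.154 / 1184 = 0.23155... → 0.232.

0.232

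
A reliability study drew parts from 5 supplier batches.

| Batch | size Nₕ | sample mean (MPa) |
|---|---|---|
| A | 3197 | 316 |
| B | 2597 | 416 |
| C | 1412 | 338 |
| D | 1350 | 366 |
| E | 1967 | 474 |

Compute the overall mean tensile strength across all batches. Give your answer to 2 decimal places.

N = 10523; weights Wₕ = Nₕ/N = (0.3038, 0.2468, 0.1342, 0.1283, 0.1869).
x̄_st = Σ Wₕ·x̄ₕ = 0.3038·316 + 0.2468·416 + 0.1342·338 + 0.1283·366 + 0.1869·474 ≈ 379.5798...
→ 379.58.

379.58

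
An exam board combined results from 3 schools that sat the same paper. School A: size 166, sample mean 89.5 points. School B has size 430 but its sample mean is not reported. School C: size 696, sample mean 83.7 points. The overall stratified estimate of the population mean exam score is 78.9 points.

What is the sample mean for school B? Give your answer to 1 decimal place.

67.0

N = 166 + 430 + 696 = 1292.
Overall total = μ·N = 78.9·1292 = 101938.8.
Subtract the known strata: 166·89.5 + 696·83.7 = 73112.2.
Remaining total for school B: 101938.8 − 73112.2 = 28826.6.
Divide by its size: 28826.6 / 430 = 67.039... → 67.0.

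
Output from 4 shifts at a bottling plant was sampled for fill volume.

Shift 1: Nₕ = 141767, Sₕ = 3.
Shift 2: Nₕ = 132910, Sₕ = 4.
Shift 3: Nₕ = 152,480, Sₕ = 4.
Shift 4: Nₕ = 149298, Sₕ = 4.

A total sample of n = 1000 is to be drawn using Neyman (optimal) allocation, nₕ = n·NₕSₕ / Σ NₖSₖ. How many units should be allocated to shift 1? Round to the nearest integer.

Σ NₕSₕ = 141767·3 + 132910·4 + 152480·4 + 149298·4 = 2164053.
Share for 1: 425301/2164053 = 0.19653.
n_1 = 1000 × 0.19653 = 196.530... → 197.

197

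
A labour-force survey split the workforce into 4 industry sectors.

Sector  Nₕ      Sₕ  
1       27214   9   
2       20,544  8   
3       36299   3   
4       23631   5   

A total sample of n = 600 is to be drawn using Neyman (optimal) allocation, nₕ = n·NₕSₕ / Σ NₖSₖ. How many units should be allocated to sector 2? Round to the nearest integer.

155

1: NₕSₕ = 27214·9 = 244926
2: NₕSₕ = 20544·8 = 164352
3: NₕSₕ = 36299·3 = 108897
4: NₕSₕ = 23631·5 = 118155
Σ NₕSₕ = 636330.
n_2 = 600·164352/636330 = 154.969... → 155.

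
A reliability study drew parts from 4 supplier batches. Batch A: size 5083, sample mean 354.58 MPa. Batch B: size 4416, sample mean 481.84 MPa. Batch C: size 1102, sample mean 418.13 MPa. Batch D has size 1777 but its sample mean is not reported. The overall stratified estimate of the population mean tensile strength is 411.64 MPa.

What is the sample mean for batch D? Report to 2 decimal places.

N = 5083 + 4416 + 1102 + 1777 = 12378.
Overall total = μ·N = 411.64·12378 = 5095279.92.
Subtract the known strata: 5083·354.58 + 4416·481.84 + 1102·418.13 = 4390914.84.
Remaining total for batch D: 5095279.92 − 4390914.84 = 704365.08.
Divide by its size: 704365.08 / 1777 = 396.3788... → 396.38.

396.38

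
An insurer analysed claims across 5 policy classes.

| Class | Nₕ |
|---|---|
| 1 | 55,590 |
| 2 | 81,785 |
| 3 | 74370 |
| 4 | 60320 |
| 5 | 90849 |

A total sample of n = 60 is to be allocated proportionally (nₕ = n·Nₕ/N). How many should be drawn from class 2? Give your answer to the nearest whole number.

14

N = 55590 + 81785 + 74370 + 60320 + 90849 = 362914.
n_2 = 60·81785/362914 = 13.521... → 14.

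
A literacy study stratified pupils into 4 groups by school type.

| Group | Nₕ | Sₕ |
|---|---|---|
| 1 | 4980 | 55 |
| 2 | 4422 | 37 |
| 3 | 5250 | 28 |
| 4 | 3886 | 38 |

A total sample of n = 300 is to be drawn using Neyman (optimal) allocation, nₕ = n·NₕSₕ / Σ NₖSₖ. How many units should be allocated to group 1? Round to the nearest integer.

112

1: NₕSₕ = 4980·55 = 273900
2: NₕSₕ = 4422·37 = 163614
3: NₕSₕ = 5250·28 = 147000
4: NₕSₕ = 3886·38 = 147668
Σ NₕSₕ = 732182.
n_1 = 300·273900/732182 = 112.226... → 112.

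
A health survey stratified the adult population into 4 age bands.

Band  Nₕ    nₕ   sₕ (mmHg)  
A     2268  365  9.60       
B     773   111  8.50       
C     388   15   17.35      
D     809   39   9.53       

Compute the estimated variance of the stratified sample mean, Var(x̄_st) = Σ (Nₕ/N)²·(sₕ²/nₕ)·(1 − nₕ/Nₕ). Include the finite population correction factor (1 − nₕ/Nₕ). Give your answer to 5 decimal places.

N = 4238. Term for each stratum: Wₕ²sₕ²/nₕ·(1−nₕ/Nₕ).
Var(x̄_st) = 0.06067497 + 0.01854515 + 0.16170608 + 0.08076785 = 0.32169405 → 0.32169.

0.32169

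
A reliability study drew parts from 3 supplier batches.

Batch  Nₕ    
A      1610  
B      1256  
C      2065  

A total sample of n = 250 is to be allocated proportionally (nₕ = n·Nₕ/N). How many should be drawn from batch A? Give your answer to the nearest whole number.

82

N = 1610 + 1256 + 2065 = 4931.
n_A = 250·1610/4931 = 81.626... → 82.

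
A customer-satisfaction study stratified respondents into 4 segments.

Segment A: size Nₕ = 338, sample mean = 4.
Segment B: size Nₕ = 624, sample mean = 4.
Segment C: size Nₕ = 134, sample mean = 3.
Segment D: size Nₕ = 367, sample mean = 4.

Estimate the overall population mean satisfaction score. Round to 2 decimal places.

3.91

x̄_st = (Σ Nₕx̄ₕ) / (Σ Nₕ) = (338·4 + 624·4 + 134·3 + 367·4) / 1463
= 5718 / 1463 = 3.9084... → 3.91.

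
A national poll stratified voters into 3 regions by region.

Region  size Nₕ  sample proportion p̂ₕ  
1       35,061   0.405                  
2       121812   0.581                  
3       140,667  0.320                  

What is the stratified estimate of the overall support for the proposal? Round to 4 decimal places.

0.4369

N = 35061 + 121812 + 140667 = 297540.
Overall proportion = Σ (Nₕ/N)·p̂ₕ.
Σ Nₕp̂ₕ = 14199.705 + 70772.772 + 45013.44 = 129985.917.
129985.917 / 297540 = 0.436869... → 0.4369.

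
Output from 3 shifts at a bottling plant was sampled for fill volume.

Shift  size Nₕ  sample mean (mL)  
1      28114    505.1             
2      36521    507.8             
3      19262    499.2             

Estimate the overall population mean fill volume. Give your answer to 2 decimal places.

x̄_st = (Σ Nₕx̄ₕ) / (Σ Nₕ) = (28114·505.1 + 36521·507.8 + 19262·499.2) / 83897
= 42361335.6 / 83897 = 504.9207... → 504.92.

504.92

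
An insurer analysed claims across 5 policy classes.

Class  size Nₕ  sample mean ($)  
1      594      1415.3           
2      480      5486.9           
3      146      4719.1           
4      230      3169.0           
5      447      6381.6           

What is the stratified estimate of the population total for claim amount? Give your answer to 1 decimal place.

7744834.0

Estimate total by summing Nₕ·x̄ₕ over strata.
594·1415.3 + 480·5486.9 + 146·4719.1 + 230·3169.0 + 447·6381.6 = 840688.2 + 2633712 + 688988.6 + 728870 + 2852575.2 = 7744834.0.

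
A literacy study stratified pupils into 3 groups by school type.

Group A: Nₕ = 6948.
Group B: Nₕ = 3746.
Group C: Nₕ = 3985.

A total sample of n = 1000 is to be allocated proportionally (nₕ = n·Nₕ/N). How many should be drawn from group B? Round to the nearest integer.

Share of group B = 3746/14679 = 0.25519.
Allocate 1000 × 0.25519 = 255.194... → 255.

255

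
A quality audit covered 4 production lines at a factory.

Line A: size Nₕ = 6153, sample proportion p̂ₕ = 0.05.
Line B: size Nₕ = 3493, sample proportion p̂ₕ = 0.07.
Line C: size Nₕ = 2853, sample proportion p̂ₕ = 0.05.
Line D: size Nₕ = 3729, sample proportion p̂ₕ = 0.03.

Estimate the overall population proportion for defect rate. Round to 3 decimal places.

0.050

N = 6153 + 3493 + 2853 + 3729 = 16228.
Overall proportion = Σ (Nₕ/N)·p̂ₕ.
Σ Nₕp̂ₕ = 307.65 + 244.51 + 142.65 + 111.87 = 806.68.
806.68 / 16228 = 0.04971... → 0.050.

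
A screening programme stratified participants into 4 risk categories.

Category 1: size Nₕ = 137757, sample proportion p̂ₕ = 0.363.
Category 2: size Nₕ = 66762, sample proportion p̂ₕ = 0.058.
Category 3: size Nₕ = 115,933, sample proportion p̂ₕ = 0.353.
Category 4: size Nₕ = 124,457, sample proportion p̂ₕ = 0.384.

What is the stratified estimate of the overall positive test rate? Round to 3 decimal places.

0.321

N = 137757 + 66762 + 115933 + 124457 = 444909.
Overall proportion = Σ (Nₕ/N)·p̂ₕ.
Σ Nₕp̂ₕ = 50005.791 + 3872.196 + 40924.349 + 47791.488 = 142593.824.
142593.824 / 444909 = 0.32050... → 0.321.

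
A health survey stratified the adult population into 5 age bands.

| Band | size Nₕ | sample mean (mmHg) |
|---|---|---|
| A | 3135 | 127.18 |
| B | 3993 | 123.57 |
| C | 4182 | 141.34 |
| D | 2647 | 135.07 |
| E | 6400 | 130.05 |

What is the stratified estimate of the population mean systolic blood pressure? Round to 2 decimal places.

x̄_st = (Σ Nₕx̄ₕ) / (Σ Nₕ) = (3135·127.18 + 3993·123.57 + 4182·141.34 + 2647·135.07 + 6400·130.05) / 20357
= 2673058.48 / 20357 = 131.3091... → 131.31.

131.31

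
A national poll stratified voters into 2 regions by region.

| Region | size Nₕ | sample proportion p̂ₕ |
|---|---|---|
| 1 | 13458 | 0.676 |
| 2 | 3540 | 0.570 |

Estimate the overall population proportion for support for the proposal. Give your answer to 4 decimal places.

N = 13458 + 3540 = 16998.
Overall proportion = Σ (Nₕ/N)·p̂ₕ.
Σ Nₕp̂ₕ = 9097.608 + 2017.8 = 11115.408.
11115.408 / 16998 = 0.653924... → 0.6539.

0.6539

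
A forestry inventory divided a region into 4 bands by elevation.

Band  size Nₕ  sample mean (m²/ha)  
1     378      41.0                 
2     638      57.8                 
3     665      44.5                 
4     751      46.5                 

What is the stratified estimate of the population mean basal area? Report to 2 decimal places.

N = 378 + 638 + 665 + 751 = 2432.
Weight each subgroup mean by Nₕ/N and sum.
Σ Nₕx̄ₕ = 378·41.0 + 638·57.8 + 665·44.5 + 751·46.5 = 15498 + 36876.4 + 29592.5 + 34921.5 = 116888.4.
Divide by N: 116888.4 / 2432 = 48.0627... → 48.06.

48.06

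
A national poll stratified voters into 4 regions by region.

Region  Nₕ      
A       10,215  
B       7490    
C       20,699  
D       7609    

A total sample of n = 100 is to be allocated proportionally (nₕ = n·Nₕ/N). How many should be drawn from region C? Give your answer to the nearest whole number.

45

Share of region C = 20699/46013 = 0.44985.
Allocate 100 × 0.44985 = 44.985... → 45.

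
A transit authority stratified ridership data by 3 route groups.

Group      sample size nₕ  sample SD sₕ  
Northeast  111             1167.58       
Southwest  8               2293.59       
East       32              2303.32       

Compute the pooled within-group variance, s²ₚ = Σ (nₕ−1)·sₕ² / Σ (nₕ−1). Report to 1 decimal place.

Degrees of freedom: 110 + 7 + 31 = 148.
Σ(nₕ−1)sₕ² = 110·1363243.0564 + 7·5260555.0881 + 31·5305283.0224 = 351244395.5151.
s²ₚ = 351244395.5151 / 148 = 2373272.943... → 2373272.9.

2373272.9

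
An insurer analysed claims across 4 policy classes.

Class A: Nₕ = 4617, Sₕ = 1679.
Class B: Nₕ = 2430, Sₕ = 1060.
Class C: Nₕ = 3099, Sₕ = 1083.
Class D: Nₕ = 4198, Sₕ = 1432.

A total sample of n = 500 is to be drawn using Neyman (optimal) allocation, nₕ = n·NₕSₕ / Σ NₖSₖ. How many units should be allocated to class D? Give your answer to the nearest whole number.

Σ NₕSₕ = 4617·1679 + 2430·1060 + 3099·1083 + 4198·1432 = 19695496.
Share for D: 6011536/19695496 = 0.30522.
n_D = 500 × 0.30522 = 152.612... → 153.

153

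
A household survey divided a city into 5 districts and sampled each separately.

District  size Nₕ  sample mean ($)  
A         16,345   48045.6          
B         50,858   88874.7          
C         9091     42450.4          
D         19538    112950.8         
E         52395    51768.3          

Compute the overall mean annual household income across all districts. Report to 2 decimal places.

N = 16345 + 50858 + 9091 + 19538 + 52395 = 148227.
Overall mean = Σ (Nₕ/N)·x̄ₕ — weight by population share, not a simple average.
Σ Nₕx̄ₕ = 16345·48045.6 + 50858·88874.7 + 9091·42450.4 + 19538·112950.8 + 52395·51768.3 = 785305332 + 4519989492.6 + 385916586.4 + 2206832730.4 + 2712400078.5 = 10610444219.9.
Divide by N: 10610444219.9 / 148227 = 71582.3988... → 71582.40.

71582.40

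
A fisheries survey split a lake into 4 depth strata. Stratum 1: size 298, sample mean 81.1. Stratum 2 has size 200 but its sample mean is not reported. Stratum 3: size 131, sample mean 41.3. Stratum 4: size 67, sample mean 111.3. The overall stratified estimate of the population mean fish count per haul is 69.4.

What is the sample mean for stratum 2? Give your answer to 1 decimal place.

56.3

N = 298 + 200 + 131 + 67 = 696.
Overall total = μ·N = 69.4·696 = 48302.4.
Subtract the known strata: 298·81.1 + 131·41.3 + 67·111.3 = 37035.2.
Remaining total for stratum 2: 48302.4 − 37035.2 = 11267.2.
Divide by its size: 11267.2 / 200 = 56.336 → 56.3.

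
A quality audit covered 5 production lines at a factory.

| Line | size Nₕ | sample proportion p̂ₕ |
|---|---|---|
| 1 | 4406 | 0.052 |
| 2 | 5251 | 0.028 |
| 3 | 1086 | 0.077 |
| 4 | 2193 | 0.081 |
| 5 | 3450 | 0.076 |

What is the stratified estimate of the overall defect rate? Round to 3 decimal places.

Wₕ = Nₕ/N with N = 16386: 0.2689, 0.3205, 0.0663, 0.1338, 0.2105.
p̂_st = 0.2689·0.052 + 0.3205·0.028 + 0.0663·0.077 + 0.1338·0.081 + 0.2105·0.076 ≈ 0.05490... → 0.055.

0.055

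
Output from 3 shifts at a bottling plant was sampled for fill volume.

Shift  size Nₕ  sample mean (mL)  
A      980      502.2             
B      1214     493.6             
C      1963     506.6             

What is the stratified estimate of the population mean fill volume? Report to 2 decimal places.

x̄_st = (Σ Nₕx̄ₕ) / (Σ Nₕ) = (980·502.2 + 1214·493.6 + 1963·506.6) / 4157
= 2085842.2 / 4157 = 501.7662... → 501.77.

501.77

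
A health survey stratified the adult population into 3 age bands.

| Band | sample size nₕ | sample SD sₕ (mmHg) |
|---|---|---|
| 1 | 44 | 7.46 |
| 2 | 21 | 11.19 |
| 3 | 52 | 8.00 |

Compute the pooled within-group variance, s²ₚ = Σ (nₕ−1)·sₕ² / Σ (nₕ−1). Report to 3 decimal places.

71.591

1: (44−1)·7.46² = 43·55.6516 = 2393.0188
2: (21−1)·11.19² = 20·125.2161 = 2504.322
3: (52−1)·8.00² = 51·64 = 3264
Numerator = 8161.3408; denominator = Σ(nₕ−1) = 114.
s²ₚ = 8161.3408/114 = 71.59071... → 71.591.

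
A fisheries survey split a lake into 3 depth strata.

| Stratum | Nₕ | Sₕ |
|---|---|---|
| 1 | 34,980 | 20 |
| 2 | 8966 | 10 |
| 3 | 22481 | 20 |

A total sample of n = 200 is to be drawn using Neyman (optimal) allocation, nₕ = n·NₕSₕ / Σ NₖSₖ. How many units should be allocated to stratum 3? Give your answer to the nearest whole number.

1: NₕSₕ = 34980·20 = 699600
2: NₕSₕ = 8966·10 = 89660
3: NₕSₕ = 22481·20 = 449620
Σ NₕSₕ = 1238880.
n_3 = 200·449620/1238880 = 72.585... → 73.

73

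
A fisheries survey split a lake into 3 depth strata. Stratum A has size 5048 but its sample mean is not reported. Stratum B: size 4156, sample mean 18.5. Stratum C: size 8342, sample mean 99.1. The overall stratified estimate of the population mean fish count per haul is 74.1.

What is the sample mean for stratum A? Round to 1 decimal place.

78.6

N = 5048 + 4156 + 8342 = 17546.
Overall total = μ·N = 74.1·17546 = 1300158.6.
Subtract the known strata: 4156·18.5 + 8342·99.1 = 903578.2.
Remaining total for stratum A: 1300158.6 − 903578.2 = 396580.4.
Divide by its size: 396580.4 / 5048 = 78.562... → 78.6.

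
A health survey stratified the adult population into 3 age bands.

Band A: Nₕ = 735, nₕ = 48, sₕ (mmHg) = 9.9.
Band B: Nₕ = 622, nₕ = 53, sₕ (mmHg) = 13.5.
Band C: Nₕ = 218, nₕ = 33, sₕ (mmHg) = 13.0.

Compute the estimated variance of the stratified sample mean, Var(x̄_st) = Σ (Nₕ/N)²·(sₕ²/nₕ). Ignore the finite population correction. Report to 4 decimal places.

1.0791

N = 1575; Wₕ = Nₕ/N.
band A: (735/1575)²·9.9²/48 = 0.4446750
band B: (622/1575)²·13.5²/53 = 0.5363044
band C: (218/1575)²·13.0²/33 = 0.0981126
Sum = 1.0790919 → 1.0791.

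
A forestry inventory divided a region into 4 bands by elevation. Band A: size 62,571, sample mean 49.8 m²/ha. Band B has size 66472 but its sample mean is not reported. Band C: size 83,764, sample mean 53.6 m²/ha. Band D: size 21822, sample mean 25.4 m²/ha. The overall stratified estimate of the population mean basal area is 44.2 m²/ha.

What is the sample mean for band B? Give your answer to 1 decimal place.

N = 62571 + 66472 + 83764 + 21822 = 234629.
Overall total = μ·N = 44.2·234629 = 10370601.8.
Subtract the known strata: 62571·49.8 + 83764·53.6 + 21822·25.4 = 8160065.
Remaining total for band B: 10370601.8 − 8160065 = 2210536.8.
Divide by its size: 2210536.8 / 66472 = 33.255... → 33.3.

33.3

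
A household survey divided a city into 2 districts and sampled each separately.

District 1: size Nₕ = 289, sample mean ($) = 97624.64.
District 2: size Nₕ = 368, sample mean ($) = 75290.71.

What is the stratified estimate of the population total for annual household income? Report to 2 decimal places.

55920502.24

1: 289·97624.64 = 28213520.96
2: 368·75290.71 = 27706981.28
τ̂ = Σ Nₕx̄ₕ = 55920502.24.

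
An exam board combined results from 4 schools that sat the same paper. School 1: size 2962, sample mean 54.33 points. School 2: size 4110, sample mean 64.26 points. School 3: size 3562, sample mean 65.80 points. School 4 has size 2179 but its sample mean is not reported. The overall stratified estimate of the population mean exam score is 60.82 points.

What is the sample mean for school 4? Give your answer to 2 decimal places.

55.01

N = 2962 + 4110 + 3562 + 2179 = 12813.
Overall total = μ·N = 60.82·12813 = 779286.66.
Subtract the known strata: 2962·54.33 + 4110·64.26 + 3562·65.80 = 659413.66.
Remaining total for school 4: 779286.66 − 659413.66 = 119873.
Divide by its size: 119873 / 2179 = 55.0128... → 55.01.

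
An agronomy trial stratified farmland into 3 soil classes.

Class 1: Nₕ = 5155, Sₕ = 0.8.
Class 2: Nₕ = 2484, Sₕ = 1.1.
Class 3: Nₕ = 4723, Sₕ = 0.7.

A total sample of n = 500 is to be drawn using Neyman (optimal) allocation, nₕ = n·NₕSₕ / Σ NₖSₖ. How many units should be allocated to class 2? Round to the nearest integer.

1: NₕSₕ = 5155·0.8 = 4124
2: NₕSₕ = 2484·1.1 = 2732.4
3: NₕSₕ = 4723·0.7 = 3306.1
Σ NₕSₕ = 10162.5.
n_2 = 500·2732.4/10162.5 = 134.435... → 134.

134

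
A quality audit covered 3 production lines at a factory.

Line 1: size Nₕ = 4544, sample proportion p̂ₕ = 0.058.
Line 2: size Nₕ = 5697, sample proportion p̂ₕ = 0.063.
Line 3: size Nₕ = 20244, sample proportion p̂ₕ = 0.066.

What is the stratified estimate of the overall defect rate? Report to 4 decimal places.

N = 4544 + 5697 + 20244 = 30485.
Overall proportion = Σ (Nₕ/N)·p̂ₕ.
Σ Nₕp̂ₕ = 263.552 + 358.911 + 1336.104 = 1958.567.
1958.567 / 30485 = 0.064247... → 0.0642.

0.0642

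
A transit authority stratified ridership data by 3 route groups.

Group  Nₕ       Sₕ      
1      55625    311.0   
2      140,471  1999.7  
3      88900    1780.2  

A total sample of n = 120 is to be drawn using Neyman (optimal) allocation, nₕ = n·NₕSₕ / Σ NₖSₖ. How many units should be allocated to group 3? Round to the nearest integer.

Σ NₕSₕ = 55625·311.0 + 140471·1999.7 + 88900·1780.2 = 456459013.7.
Share for 3: 158259780/456459013.7 = 0.34671.
n_3 = 120 × 0.34671 = 41.605... → 42.

42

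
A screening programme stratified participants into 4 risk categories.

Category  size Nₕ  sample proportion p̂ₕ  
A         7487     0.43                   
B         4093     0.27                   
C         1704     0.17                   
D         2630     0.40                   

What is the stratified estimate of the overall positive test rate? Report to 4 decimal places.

N = 7487 + 4093 + 1704 + 2630 = 15914.
Overall proportion = Σ (Nₕ/N)·p̂ₕ.
Σ Nₕp̂ₕ = 3219.41 + 1105.11 + 289.68 + 1052 = 5666.2.
5666.2 / 15914 = 0.356051... → 0.3561.

0.3561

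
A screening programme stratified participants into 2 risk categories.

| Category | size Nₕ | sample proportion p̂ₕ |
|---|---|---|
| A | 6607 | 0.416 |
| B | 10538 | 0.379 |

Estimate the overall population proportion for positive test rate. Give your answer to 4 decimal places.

N = 6607 + 10538 = 17145.
Overall proportion = Σ (Nₕ/N)·p̂ₕ.
Σ Nₕp̂ₕ = 2748.512 + 3993.902 = 6742.414.
6742.414 / 17145 = 0.393258... → 0.3933.

0.3933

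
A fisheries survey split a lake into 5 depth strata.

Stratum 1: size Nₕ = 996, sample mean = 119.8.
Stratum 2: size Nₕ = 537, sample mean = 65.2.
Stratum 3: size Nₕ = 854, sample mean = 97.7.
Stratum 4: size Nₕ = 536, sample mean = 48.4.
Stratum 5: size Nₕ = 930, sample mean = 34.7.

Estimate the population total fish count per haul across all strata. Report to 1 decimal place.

295982.4

1: 996·119.8 = 119320.8
2: 537·65.2 = 35012.4
3: 854·97.7 = 83435.8
4: 536·48.4 = 25942.4
5: 930·34.7 = 32271
τ̂ = Σ Nₕx̄ₕ = 295982.4.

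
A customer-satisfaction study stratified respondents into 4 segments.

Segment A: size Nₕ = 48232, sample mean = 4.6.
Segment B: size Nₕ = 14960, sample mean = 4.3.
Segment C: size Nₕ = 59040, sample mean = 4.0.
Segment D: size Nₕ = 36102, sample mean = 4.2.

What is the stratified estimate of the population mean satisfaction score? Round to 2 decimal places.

4.26

N = 158334; weights Wₕ = Nₕ/N = (0.3046, 0.0945, 0.3729, 0.2280).
x̄_st = Σ Wₕ·x̄ₕ = 0.3046·4.6 + 0.0945·4.3 + 0.3729·4.0 + 0.2280·4.2 ≈ 4.2567...
→ 4.26.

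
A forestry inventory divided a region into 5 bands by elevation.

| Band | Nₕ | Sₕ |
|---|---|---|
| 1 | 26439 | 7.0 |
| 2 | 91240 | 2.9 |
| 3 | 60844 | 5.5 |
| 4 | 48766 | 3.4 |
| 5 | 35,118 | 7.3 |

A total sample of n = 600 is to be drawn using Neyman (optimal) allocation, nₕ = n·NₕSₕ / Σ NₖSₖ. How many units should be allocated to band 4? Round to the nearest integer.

Σ NₕSₕ = 26439·7.0 + 91240·2.9 + 60844·5.5 + 48766·3.4 + 35118·7.3 = 1206476.8.
Share for 4: 165804.4/1206476.8 = 0.13743.
n_4 = 600 × 0.13743 = 82.457... → 82.

82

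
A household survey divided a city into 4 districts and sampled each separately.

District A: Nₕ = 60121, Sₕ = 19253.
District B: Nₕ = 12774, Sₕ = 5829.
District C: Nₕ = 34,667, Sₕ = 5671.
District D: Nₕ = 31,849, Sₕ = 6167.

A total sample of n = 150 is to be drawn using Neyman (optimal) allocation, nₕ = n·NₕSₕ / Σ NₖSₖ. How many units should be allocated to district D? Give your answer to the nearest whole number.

18

Σ NₕSₕ = 60121·19253 + 12774·5829 + 34667·5671 + 31849·6167 = 1624978599.
Share for D: 196412783/1624978599 = 0.12087.
n_D = 150 × 0.12087 = 18.131... → 18.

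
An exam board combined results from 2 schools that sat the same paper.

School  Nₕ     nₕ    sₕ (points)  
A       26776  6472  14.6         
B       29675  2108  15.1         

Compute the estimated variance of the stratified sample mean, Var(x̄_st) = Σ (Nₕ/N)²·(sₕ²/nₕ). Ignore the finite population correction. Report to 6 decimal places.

0.037300

N = 56451; Wₕ = Nₕ/N.
school A: (26776/56451)²·14.6²/6472 = 0.007409951
school B: (29675/56451)²·15.1²/2108 = 0.029889694
Sum = 0.037299644 → 0.037300.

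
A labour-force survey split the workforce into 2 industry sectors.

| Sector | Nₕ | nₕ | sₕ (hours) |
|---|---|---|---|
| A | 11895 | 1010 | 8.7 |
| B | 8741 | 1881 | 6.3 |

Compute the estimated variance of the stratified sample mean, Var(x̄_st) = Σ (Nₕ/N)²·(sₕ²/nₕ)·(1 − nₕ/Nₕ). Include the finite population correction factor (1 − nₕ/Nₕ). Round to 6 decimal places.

N = 20636; Wₕ = Nₕ/N.
sector A: (11895/20636)²·8.7²/1010·(1 − 1010/11895) = 0.022785521
sector B: (8741/20636)²·6.3²/1881·(1 − 1881/8741) = 0.002971163
Sum = 0.025756685 → 0.025757.

0.025757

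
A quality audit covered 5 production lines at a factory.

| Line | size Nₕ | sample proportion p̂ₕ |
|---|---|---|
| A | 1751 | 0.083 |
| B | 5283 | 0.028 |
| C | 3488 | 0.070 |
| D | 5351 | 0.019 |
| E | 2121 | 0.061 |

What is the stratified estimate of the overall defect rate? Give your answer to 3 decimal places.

Wₕ = Nₕ/N with N = 17994: 0.0973, 0.2936, 0.1938, 0.2974, 0.1179.
p̂_st = 0.0973·0.083 + 0.2936·0.028 + 0.1938·0.070 + 0.2974·0.019 + 0.1179·0.061 ≈ 0.04271... → 0.043.

0.043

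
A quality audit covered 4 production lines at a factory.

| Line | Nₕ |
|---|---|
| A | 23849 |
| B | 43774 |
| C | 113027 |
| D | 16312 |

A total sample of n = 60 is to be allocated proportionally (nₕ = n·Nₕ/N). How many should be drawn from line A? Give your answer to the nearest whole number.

Share of line A = 23849/196962 = 0.12108.
Allocate 60 × 0.12108 = 7.265... → 7.

7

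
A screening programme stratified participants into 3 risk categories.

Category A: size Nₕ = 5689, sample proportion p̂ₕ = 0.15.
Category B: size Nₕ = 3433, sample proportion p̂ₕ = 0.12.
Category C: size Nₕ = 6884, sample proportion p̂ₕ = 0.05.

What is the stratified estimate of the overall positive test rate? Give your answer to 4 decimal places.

0.1006

N = 5689 + 3433 + 6884 = 16006.
Overall proportion = Σ (Nₕ/N)·p̂ₕ.
Σ Nₕp̂ₕ = 853.35 + 411.96 + 344.2 = 1609.51.
1609.51 / 16006 = 0.100557... → 0.1006.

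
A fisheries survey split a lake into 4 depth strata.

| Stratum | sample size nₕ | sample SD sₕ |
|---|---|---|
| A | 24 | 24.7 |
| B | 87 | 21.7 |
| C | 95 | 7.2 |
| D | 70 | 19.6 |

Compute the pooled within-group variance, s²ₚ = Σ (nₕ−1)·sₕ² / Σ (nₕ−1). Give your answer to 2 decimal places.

A: (24−1)·24.7² = 23·610.09 = 14032.07
B: (87−1)·21.7² = 86·470.89 = 40496.54
C: (95−1)·7.2² = 94·51.84 = 4872.96
D: (70−1)·19.6² = 69·384.16 = 26507.04
Numerator = 85908.61; denominator = Σ(nₕ−1) = 272.
s²ₚ = 85908.61/272 = 315.8405... → 315.84.

315.84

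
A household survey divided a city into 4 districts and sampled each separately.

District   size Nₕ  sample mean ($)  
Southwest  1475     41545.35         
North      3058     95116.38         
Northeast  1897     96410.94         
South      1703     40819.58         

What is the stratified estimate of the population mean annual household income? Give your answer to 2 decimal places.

x̄_st = (Σ Nₕx̄ₕ) / (Σ Nₕ) = (1475·41545.35 + 3058·95116.38 + 1897·96410.94 + 1703·40819.58) / 8133
= 604552579.21 / 8133 = 74333.2816... → 74333.28.

74333.28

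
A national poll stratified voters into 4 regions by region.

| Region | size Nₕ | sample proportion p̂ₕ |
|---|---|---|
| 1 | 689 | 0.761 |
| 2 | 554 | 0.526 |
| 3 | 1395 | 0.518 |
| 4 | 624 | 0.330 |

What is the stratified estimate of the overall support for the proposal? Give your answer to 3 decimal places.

Wₕ = Nₕ/N with N = 3262: 0.2112, 0.1698, 0.4277, 0.1913.
p̂_st = 0.2112·0.761 + 0.1698·0.526 + 0.4277·0.518 + 0.1913·0.330 ≈ 0.53472... → 0.535.

0.535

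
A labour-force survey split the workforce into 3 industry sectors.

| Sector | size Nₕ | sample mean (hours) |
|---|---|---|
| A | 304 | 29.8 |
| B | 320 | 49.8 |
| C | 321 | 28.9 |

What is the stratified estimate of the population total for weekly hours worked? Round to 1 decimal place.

A: 304·29.8 = 9059.2
B: 320·49.8 = 15936
C: 321·28.9 = 9276.9
τ̂ = Σ Nₕx̄ₕ = 34272.1.

34272.1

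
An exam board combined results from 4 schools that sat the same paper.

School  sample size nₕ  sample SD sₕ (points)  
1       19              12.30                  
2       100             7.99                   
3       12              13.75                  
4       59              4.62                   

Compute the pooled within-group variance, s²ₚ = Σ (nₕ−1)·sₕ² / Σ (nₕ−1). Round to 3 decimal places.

66.457

1: (19−1)·12.30² = 18·151.29 = 2723.22
2: (100−1)·7.99² = 99·63.8401 = 6320.1699
3: (12−1)·13.75² = 11·189.0625 = 2079.6875
4: (59−1)·4.62² = 58·21.3444 = 1237.9752
Numerator = 12361.0526; denominator = Σ(nₕ−1) = 186.
s²ₚ = 12361.0526/186 = 66.45727... → 66.457.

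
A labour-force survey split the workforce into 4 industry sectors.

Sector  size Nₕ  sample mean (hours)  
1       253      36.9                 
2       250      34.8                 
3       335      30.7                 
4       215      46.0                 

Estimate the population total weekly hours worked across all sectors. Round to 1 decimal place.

Estimate total by summing Nₕ·x̄ₕ over strata.
253·36.9 + 250·34.8 + 335·30.7 + 215·46.0 = 9335.7 + 8700 + 10284.5 + 9890 = 38210.2.

38210.2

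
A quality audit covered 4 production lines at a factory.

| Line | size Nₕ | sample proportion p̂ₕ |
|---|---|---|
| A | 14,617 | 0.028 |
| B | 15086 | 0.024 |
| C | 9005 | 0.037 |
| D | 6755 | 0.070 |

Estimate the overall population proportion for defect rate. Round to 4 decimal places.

0.0347

Wₕ = Nₕ/N with N = 45463: 0.3215, 0.3318, 0.1981, 0.1486.
p̂_st = 0.3215·0.028 + 0.3318·0.024 + 0.1981·0.037 + 0.1486·0.070 ≈ 0.034696... → 0.0347.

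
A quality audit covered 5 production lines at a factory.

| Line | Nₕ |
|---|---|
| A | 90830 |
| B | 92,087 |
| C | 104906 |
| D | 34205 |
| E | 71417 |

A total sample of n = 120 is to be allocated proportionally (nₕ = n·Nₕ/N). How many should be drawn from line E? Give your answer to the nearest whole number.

22

N = 90830 + 92087 + 104906 + 34205 + 71417 = 393445.
n_E = 120·71417/393445 = 21.782... → 22.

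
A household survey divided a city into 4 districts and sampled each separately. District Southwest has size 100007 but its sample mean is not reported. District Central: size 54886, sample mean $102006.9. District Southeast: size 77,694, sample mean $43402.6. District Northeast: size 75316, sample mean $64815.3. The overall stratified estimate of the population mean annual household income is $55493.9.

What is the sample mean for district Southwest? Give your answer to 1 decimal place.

Σ Nₕx̄ₕ = N·μ, so 100007·x̄_Southwest = 307903·55493.9 − (54886·102006.9 + 77694·43402.6 + 75316·64815.3).
= 17086738291.7 − 13852501452.6 = 3234236839.1.
x̄_Southwest = 3234236839.1 / 100007 = 32340.105... → 32340.1.

32340.1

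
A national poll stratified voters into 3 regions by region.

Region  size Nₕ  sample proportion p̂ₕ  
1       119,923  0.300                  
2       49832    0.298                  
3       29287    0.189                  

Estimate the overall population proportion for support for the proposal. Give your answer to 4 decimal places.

Wₕ = Nₕ/N with N = 199042: 0.6025, 0.2504, 0.1471.
p̂_st = 0.6025·0.300 + 0.2504·0.298 + 0.1471·0.189 ≈ 0.283167... → 0.2832.

0.2832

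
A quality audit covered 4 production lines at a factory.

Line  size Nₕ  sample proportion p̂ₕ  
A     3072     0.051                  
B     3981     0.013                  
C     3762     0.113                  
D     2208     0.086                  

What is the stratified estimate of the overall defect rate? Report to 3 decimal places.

0.063

Wₕ = Nₕ/N with N = 13023: 0.2359, 0.3057, 0.2889, 0.1695.
p̂_st = 0.2359·0.051 + 0.3057·0.013 + 0.2889·0.113 + 0.1695·0.086 ≈ 0.06323... → 0.063.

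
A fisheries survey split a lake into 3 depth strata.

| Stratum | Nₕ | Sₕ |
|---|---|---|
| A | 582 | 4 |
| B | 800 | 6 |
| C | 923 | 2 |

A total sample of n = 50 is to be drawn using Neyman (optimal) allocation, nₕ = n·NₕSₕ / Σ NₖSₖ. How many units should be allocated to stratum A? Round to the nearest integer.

13

A: NₕSₕ = 582·4 = 2328
B: NₕSₕ = 800·6 = 4800
C: NₕSₕ = 923·2 = 1846
Σ NₕSₕ = 8974.
n_A = 50·2328/8974 = 12.971... → 13.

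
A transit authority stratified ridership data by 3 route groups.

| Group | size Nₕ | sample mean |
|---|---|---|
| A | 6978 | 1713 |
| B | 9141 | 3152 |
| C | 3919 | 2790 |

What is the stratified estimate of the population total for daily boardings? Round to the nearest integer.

A: 6978·1713 = 11953314
B: 9141·3152 = 28812432
C: 3919·2790 = 10934010
τ̂ = Σ Nₕx̄ₕ = 51699756.

51699756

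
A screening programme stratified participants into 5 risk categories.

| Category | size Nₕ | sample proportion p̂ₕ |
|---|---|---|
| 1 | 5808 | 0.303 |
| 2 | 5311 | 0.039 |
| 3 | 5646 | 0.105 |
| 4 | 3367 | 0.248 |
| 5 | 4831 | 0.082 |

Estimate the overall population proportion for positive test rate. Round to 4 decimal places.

Wₕ = Nₕ/N with N = 24963: 0.2327, 0.2128, 0.2262, 0.1349, 0.1935.
p̂_st = 0.2327·0.303 + 0.2128·0.039 + 0.2262·0.105 + 0.1349·0.248 + 0.1935·0.082 ≈ 0.151862... → 0.1519.

0.1519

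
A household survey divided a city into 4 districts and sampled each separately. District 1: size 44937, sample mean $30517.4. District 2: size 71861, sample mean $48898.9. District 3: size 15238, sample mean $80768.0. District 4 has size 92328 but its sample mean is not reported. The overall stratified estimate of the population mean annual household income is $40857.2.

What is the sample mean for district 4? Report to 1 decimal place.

Σ Nₕx̄ₕ = N·μ, so 92328·x̄_4 = 224364·40857.2 − (44937·30517.4 + 71861·48898.9 + 15238·80768.0).
= 9166884820.8 − 6116027040.7 = 3050857780.1.
x̄_4 = 3050857780.1 / 92328 = 33043.690... → 33043.7.

33043.7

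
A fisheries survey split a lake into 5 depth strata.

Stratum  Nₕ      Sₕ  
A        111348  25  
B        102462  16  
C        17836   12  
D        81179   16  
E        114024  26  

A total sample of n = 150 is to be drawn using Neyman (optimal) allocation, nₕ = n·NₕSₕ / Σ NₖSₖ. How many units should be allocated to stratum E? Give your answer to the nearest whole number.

50

Σ NₕSₕ = 111348·25 + 102462·16 + 17836·12 + 81179·16 + 114024·26 = 8900612.
Share for E: 2964624/8900612 = 0.33308.
n_E = 150 × 0.33308 = 49.962... → 50.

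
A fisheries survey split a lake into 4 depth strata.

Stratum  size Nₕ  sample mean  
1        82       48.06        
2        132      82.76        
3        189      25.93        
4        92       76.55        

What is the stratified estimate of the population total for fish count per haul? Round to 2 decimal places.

1: 82·48.06 = 3940.92
2: 132·82.76 = 10924.32
3: 189·25.93 = 4900.77
4: 92·76.55 = 7042.6
τ̂ = Σ Nₕx̄ₕ = 26808.61.

26808.61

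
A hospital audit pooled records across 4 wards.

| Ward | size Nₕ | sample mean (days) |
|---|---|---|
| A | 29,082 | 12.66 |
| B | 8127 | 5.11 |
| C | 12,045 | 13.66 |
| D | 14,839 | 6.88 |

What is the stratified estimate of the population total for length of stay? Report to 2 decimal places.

676334.11

Population total = Σ Nₕ·x̄ₕ (each stratum's size times its mean).
29082·12.66 + 8127·5.11 + 12045·13.66 + 14839·6.88 = 368178.12 + 41528.97 + 164534.7 + 102092.32 = 676334.11.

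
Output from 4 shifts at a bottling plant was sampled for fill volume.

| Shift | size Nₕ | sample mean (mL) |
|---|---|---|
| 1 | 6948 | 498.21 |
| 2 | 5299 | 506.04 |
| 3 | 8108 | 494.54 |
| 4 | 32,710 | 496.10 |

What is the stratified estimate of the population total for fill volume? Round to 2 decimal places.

1: 6948·498.21 = 3461563.08
2: 5299·506.04 = 2681505.96
3: 8108·494.54 = 4009730.32
4: 32710·496.10 = 16227431
τ̂ = Σ Nₕx̄ₕ = 26380230.36.

26380230.36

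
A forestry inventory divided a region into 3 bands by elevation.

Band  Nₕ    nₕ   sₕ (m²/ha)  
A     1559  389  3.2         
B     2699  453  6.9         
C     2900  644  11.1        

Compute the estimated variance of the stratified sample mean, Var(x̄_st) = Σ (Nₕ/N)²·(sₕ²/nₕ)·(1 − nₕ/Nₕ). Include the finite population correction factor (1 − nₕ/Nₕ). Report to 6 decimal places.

N = 7158; Wₕ = Nₕ/N.
band A: (1559/7158)²·3.2²/389·(1 − 389/1559) = 0.000937128
band B: (2699/7158)²·6.9²/453·(1 − 453/2699) = 0.012434526
band C: (2900/7158)²·11.1²/644·(1 − 644/2900) = 0.024429456
Sum = 0.037801110 → 0.037801.

0.037801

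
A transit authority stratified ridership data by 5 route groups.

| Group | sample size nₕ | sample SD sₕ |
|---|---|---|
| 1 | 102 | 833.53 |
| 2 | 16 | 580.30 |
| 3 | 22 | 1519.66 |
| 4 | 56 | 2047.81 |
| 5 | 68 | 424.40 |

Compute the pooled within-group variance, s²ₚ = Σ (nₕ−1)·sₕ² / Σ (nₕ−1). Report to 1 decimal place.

1414793.7

Degrees of freedom: 101 + 15 + 21 + 55 + 67 = 259.
Σ(nₕ−1)sₕ² = 101·694772.2609 + 15·336748.09 + 21·2309366.5156 + 55·4193525.7961 + 67·180115.36 = 366431564.434.
s²ₚ = 366431564.434 / 259 = 1414793.685... → 1414793.7.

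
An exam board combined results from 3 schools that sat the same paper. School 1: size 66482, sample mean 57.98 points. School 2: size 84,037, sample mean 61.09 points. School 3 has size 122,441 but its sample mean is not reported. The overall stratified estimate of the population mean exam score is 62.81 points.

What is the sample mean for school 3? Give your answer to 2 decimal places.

N = 66482 + 84037 + 122441 = 272960.
Overall total = μ·N = 62.81·272960 = 17144617.6.
Subtract the known strata: 66482·57.98 + 84037·61.09 = 8988446.69.
Remaining total for school 3: 17144617.6 − 8988446.69 = 8156170.91.
Divide by its size: 8156170.91 / 122441 = 66.6131... → 66.61.

66.61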